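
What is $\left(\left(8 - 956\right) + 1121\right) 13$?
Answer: $2249$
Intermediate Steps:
$\left(\left(8 - 956\right) + 1121\right) 13 = \left(-948 + 1121\right) 13 = 173 \cdot 13 = 2249$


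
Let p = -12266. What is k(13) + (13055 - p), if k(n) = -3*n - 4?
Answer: 25278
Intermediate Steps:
k(n) = -4 - 3*n
k(13) + (13055 - p) = (-4 - 3*13) + (13055 - 1*(-12266)) = (-4 - 39) + (13055 + 12266) = -43 + 25321 = 25278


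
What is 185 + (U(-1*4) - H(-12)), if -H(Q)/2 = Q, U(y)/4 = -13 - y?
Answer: 125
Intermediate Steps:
U(y) = -52 - 4*y (U(y) = 4*(-13 - y) = -52 - 4*y)
H(Q) = -2*Q
185 + (U(-1*4) - H(-12)) = 185 + ((-52 - (-4)*4) - (-2)*(-12)) = 185 + ((-52 - 4*(-4)) - 1*24) = 185 + ((-52 + 16) - 24) = 185 + (-36 - 24) = 185 - 60 = 125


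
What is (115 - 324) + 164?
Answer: -45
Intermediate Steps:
(115 - 324) + 164 = -209 + 164 = -45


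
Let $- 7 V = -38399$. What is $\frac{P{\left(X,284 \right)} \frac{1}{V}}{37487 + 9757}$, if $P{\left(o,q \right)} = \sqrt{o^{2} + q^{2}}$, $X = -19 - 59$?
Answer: $\frac{7 \sqrt{21685}}{907061178} \approx 1.1364 \cdot 10^{-6}$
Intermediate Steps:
$V = \frac{38399}{7}$ ($V = \left(- \frac{1}{7}\right) \left(-38399\right) = \frac{38399}{7} \approx 5485.6$)
$X = -78$
$\frac{P{\left(X,284 \right)} \frac{1}{V}}{37487 + 9757} = \frac{\sqrt{\left(-78\right)^{2} + 284^{2}} \frac{1}{\frac{38399}{7}}}{37487 + 9757} = \frac{\sqrt{6084 + 80656} \cdot \frac{7}{38399}}{47244} = \sqrt{86740} \cdot \frac{7}{38399} \cdot \frac{1}{47244} = 2 \sqrt{21685} \cdot \frac{7}{38399} \cdot \frac{1}{47244} = \frac{14 \sqrt{21685}}{38399} \cdot \frac{1}{47244} = \frac{7 \sqrt{21685}}{907061178}$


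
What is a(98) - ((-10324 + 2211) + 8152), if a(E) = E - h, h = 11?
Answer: 48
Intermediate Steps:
a(E) = -11 + E (a(E) = E - 1*11 = E - 11 = -11 + E)
a(98) - ((-10324 + 2211) + 8152) = (-11 + 98) - ((-10324 + 2211) + 8152) = 87 - (-8113 + 8152) = 87 - 1*39 = 87 - 39 = 48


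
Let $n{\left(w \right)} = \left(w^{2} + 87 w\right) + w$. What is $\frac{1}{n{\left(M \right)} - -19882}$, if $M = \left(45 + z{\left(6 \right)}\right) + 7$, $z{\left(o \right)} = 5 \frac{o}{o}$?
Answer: $\frac{1}{28147} \approx 3.5528 \cdot 10^{-5}$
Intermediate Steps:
$z{\left(o \right)} = 5$ ($z{\left(o \right)} = 5 \cdot 1 = 5$)
$M = 57$ ($M = \left(45 + 5\right) + 7 = 50 + 7 = 57$)
$n{\left(w \right)} = w^{2} + 88 w$
$\frac{1}{n{\left(M \right)} - -19882} = \frac{1}{57 \left(88 + 57\right) - -19882} = \frac{1}{57 \cdot 145 + 19882} = \frac{1}{8265 + 19882} = \frac{1}{28147}$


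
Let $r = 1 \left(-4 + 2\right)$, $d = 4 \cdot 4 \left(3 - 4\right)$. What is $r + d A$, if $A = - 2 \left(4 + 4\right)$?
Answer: $254$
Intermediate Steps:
$d = -16$ ($d = 16 \left(-1\right) = -16$)
$A = -16$ ($A = \left(-2\right) 8 = -16$)
$r = -2$ ($r = 1 \left(-2\right) = -2$)
$r + d A = -2 - -256 = -2 + 256 = 254$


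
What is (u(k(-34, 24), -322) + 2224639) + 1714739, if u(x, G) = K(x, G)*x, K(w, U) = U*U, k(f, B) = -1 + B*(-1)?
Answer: 1347278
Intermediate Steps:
k(f, B) = -1 - B
K(w, U) = U²
u(x, G) = x*G² (u(x, G) = G²*x = x*G²)
(u(k(-34, 24), -322) + 2224639) + 1714739 = ((-1 - 1*24)*(-322)² + 2224639) + 1714739 = ((-1 - 24)*103684 + 2224639) + 1714739 = (-25*103684 + 2224639) + 1714739 = (-2592100 + 2224639) + 1714739 = -367461 + 1714739 = 1347278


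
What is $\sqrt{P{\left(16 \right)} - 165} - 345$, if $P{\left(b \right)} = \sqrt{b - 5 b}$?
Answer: $-345 + \sqrt{-165 + 8 i} \approx -344.69 + 12.849 i$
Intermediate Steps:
$P{\left(b \right)} = 2 \sqrt{- b}$ ($P{\left(b \right)} = \sqrt{- 4 b} = 2 \sqrt{- b}$)
$\sqrt{P{\left(16 \right)} - 165} - 345 = \sqrt{2 \sqrt{\left(-1\right) 16} - 165} - 345 = \sqrt{2 \sqrt{-16} - 165} - 345 = \sqrt{2 \cdot 4 i - 165} - 345 = \sqrt{8 i - 165} - 345 = \sqrt{-165 + 8 i} - 345 = -345 + \sqrt{-165 + 8 i}$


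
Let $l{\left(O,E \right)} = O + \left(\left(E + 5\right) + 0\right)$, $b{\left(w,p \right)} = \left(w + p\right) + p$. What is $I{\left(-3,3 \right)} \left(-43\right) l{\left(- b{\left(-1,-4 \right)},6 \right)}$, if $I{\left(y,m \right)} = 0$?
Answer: $0$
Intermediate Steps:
$b{\left(w,p \right)} = w + 2 p$ ($b{\left(w,p \right)} = \left(p + w\right) + p = w + 2 p$)
$l{\left(O,E \right)} = 5 + E + O$ ($l{\left(O,E \right)} = O + \left(\left(5 + E\right) + 0\right) = O + \left(5 + E\right) = 5 + E + O$)
$I{\left(-3,3 \right)} \left(-43\right) l{\left(- b{\left(-1,-4 \right)},6 \right)} = 0 \left(-43\right) \left(5 + 6 - \left(-1 + 2 \left(-4\right)\right)\right) = 0 \left(5 + 6 - \left(-1 - 8\right)\right) = 0 \left(5 + 6 - -9\right) = 0 \left(5 + 6 + 9\right) = 0 \cdot 20 = 0$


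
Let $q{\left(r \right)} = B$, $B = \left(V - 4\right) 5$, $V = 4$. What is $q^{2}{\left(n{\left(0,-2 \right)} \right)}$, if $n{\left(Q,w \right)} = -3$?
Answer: $0$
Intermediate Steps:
$B = 0$ ($B = \left(4 - 4\right) 5 = 0 \cdot 5 = 0$)
$q{\left(r \right)} = 0$
$q^{2}{\left(n{\left(0,-2 \right)} \right)} = 0^{2} = 0$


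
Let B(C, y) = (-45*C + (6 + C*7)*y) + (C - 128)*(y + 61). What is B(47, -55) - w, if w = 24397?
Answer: -45423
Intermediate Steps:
B(C, y) = -45*C + y*(6 + 7*C) + (-128 + C)*(61 + y) (B(C, y) = (-45*C + (6 + 7*C)*y) + (-128 + C)*(61 + y) = (-45*C + y*(6 + 7*C)) + (-128 + C)*(61 + y) = -45*C + y*(6 + 7*C) + (-128 + C)*(61 + y))
B(47, -55) - w = (-7808 - 122*(-55) + 16*47 + 8*47*(-55)) - 1*24397 = (-7808 + 6710 + 752 - 20680) - 24397 = -21026 - 24397 = -45423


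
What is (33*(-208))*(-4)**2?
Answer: -109824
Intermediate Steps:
(33*(-208))*(-4)**2 = -6864*16 = -109824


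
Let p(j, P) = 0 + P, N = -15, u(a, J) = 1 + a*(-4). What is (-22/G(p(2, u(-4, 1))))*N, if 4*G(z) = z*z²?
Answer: 1320/4913 ≈ 0.26867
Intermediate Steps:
u(a, J) = 1 - 4*a
p(j, P) = P
G(z) = z³/4 (G(z) = (z*z²)/4 = z³/4)
(-22/G(p(2, u(-4, 1))))*N = -22*4/(1 - 4*(-4))³*(-15) = -22*4/(1 + 16)³*(-15) = -22/((¼)*17³)*(-15) = -22/((¼)*4913)*(-15) = -22/4913/4*(-15) = -22*4/4913*(-15) = -88/4913*(-15) = 1320/4913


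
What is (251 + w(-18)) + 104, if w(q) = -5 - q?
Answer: 368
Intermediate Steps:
(251 + w(-18)) + 104 = (251 + (-5 - 1*(-18))) + 104 = (251 + (-5 + 18)) + 104 = (251 + 13) + 104 = 264 + 104 = 368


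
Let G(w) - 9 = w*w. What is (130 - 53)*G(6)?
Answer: 3465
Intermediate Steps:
G(w) = 9 + w² (G(w) = 9 + w*w = 9 + w²)
(130 - 53)*G(6) = (130 - 53)*(9 + 6²) = 77*(9 + 36) = 77*45 = 3465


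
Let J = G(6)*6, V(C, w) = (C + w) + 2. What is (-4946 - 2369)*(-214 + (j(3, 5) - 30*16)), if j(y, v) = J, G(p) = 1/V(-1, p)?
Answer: 5070340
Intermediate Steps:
V(C, w) = 2 + C + w
G(p) = 1/(1 + p) (G(p) = 1/(2 - 1 + p) = 1/(1 + p))
J = 6/7 (J = 6/(1 + 6) = 6/7 ≈ 0.85714)
j(y, v) = 6/7
(-4946 - 2369)*(-214 + (j(3, 5) - 30*16)) = (-4946 - 2369)*(-214 + (6/7 - 30*16)) = -7315*(-214 + (6/7 - 480)) = -7315*(-214 - 3354/7) = -7315*(-4852/7) = 5070340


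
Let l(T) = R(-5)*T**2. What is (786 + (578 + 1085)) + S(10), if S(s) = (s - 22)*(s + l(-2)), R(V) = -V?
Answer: 2089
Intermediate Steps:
l(T) = 5*T**2 (l(T) = (-1*(-5))*T**2 = 5*T**2)
S(s) = (-22 + s)*(20 + s) (S(s) = (s - 22)*(s + 5*(-2)**2) = (-22 + s)*(s + 5*4) = (-22 + s)*(s + 20) = (-22 + s)*(20 + s))
(786 + (578 + 1085)) + S(10) = (786 + (578 + 1085)) + (-440 + 10**2 - 2*10) = (786 + 1663) + (-440 + 100 - 20) = 2449 - 360 = 2089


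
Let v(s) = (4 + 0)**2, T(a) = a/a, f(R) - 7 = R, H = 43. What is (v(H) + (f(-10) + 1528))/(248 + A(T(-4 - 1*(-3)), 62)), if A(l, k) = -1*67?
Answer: 1541/181 ≈ 8.5138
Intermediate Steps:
f(R) = 7 + R
T(a) = 1
A(l, k) = -67
v(s) = 16 (v(s) = 4**2 = 16)
(v(H) + (f(-10) + 1528))/(248 + A(T(-4 - 1*(-3)), 62)) = (16 + ((7 - 10) + 1528))/(248 - 67) = (16 + (-3 + 1528))/181 = (16 + 1525)*(1/181) = 1541*(1/181) = 1541/181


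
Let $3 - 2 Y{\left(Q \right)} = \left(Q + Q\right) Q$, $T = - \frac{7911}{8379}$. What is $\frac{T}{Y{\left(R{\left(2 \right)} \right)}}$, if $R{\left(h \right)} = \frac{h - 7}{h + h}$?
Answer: $\frac{14064}{931} \approx 15.106$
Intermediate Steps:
$T = - \frac{879}{931}$ ($T = \left(-7911\right) \frac{1}{8379} = - \frac{879}{931} \approx -0.94415$)
$R{\left(h \right)} = \frac{-7 + h}{2 h}$
$Y{\left(Q \right)} = \frac{3}{2} - Q^{2}$ ($Y{\left(Q \right)} = \frac{3}{2} - \frac{\left(Q + Q\right) Q}{2} = \frac{3}{2} - \frac{2 Q Q}{2} = \frac{3}{2} - \frac{2 Q^{2}}{2} = \frac{3}{2} - Q^{2}$)
$\frac{T}{Y{\left(R{\left(2 \right)} \right)}} = - \frac{879}{931 \left(\frac{3}{2} - \left(\frac{-7 + 2}{2 \cdot 2}\right)^{2}\right)} = - \frac{879}{931 \left(\frac{3}{2} - \left(\frac{1}{2} \cdot \frac{1}{2} \left(-5\right)\right)^{2}\right)} = - \frac{879}{931 \left(\frac{3}{2} - \left(- \frac{5}{4}\right)^{2}\right)} = - \frac{879}{931 \left(\frac{3}{2} - \frac{25}{16}\right)} = - \frac{879}{931 \left(- \frac{1}{16}\right)} = \left(- \frac{879}{931}\right) \left(-16\right) = \frac{14064}{931}$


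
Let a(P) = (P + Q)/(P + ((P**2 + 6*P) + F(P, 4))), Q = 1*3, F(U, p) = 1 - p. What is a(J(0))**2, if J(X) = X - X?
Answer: 1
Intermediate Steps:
J(X) = 0
Q = 3
a(P) = (3 + P)/(-3 + P**2 + 7*P) (a(P) = (P + 3)/(P + ((P**2 + 6*P) + (1 - 1*4))) = (3 + P)/(P + ((P**2 + 6*P) + (1 - 4))) = (3 + P)/(P + ((P**2 + 6*P) - 3)) = (3 + P)/(P + (-3 + P**2 + 6*P)) = (3 + P)/(-3 + P**2 + 7*P))
a(J(0))**2 = ((3 + 0)/(-3 + 0**2 + 7*0))**2 = (3/(-3 + 0 + 0))**2 = (3/(-3))**2 = (-1/3*3)**2 = (-1)**2 = 1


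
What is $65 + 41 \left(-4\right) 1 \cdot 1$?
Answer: $-99$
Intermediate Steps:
$65 + 41 \left(-4\right) 1 \cdot 1 = 65 + 41 \left(\left(-4\right) 1\right) = 65 + 41 \left(-4\right) = 65 - 164 = -99$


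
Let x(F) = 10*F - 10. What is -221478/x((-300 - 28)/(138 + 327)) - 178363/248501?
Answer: 2559102516368/197061293 ≈ 12986.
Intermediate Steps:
x(F) = -10 + 10*F
-221478/x((-300 - 28)/(138 + 327)) - 178363/248501 = -221478/(-10 + 10*((-300 - 28)/(138 + 327))) - 178363/248501 = -221478/(-10 + 10*(-328/465)) - 178363*1/248501 = -221478/(-10 + 10*(-328*1/465)) - 178363/248501 = -221478/(-10 + 10*(-328/465)) - 178363/248501 = -221478/(-10 - 656/93) - 178363/248501 = -221478/(-1586/93) - 178363/248501 = -221478*(-93/1586) - 178363/248501 = 10298727/793 - 178363/248501 = 2559102516368/197061293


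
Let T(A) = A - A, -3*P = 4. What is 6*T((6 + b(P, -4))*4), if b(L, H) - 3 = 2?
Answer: 0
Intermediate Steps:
P = -4/3 (P = -⅓*4 = -4/3 ≈ -1.3333)
b(L, H) = 5 (b(L, H) = 3 + 2 = 5)
T(A) = 0
6*T((6 + b(P, -4))*4) = 6*0 = 0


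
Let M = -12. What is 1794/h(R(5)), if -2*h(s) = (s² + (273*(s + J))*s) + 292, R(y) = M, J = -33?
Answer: -897/36964 ≈ -0.024267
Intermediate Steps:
R(y) = -12
h(s) = -146 - s²/2 - s*(-9009 + 273*s)/2 (h(s) = -((s² + (273*(s - 33))*s) + 292)/2 = -((s² + (273*(-33 + s))*s) + 292)/2 = -((s² + (-9009 + 273*s)*s) + 292)/2 = -((s² + s*(-9009 + 273*s)) + 292)/2 = -(292 + s² + s*(-9009 + 273*s))/2 = -146 - s²/2 - s*(-9009 + 273*s)/2)
1794/h(R(5)) = 1794/(-146 - 137*(-12)² + (9009/2)*(-12)) = 1794/(-146 - 137*144 - 54054) = 1794/(-146 - 19728 - 54054) = 1794/(-73928) = 1794*(-1/73928) = -897/36964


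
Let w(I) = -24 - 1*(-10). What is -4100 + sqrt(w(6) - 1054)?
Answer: -4100 + 2*I*sqrt(267) ≈ -4100.0 + 32.68*I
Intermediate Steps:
w(I) = -14 (w(I) = -24 + 10 = -14)
-4100 + sqrt(w(6) - 1054) = -4100 + sqrt(-14 - 1054) = -4100 + sqrt(-1068) = -4100 + 2*I*sqrt(267)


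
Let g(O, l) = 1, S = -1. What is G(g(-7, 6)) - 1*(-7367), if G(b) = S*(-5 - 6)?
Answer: 7378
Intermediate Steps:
G(b) = 11 (G(b) = -(-5 - 6) = -1*(-11) = 11)
G(g(-7, 6)) - 1*(-7367) = 11 - 1*(-7367) = 11 + 7367 = 7378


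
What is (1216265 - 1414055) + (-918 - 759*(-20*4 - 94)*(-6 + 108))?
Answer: 13272024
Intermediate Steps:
(1216265 - 1414055) + (-918 - 759*(-20*4 - 94)*(-6 + 108)) = -197790 + (-918 - 759*(-80 - 94)*102) = -197790 + (-918 - (-132066)*102) = -197790 + (-918 - 759*(-17748)) = -197790 + (-918 + 13470732) = -197790 + 13469814 = 13272024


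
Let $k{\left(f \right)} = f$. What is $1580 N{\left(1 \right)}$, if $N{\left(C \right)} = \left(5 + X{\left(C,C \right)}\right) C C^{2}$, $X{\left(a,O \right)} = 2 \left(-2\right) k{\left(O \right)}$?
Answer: $1580$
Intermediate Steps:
$X{\left(a,O \right)} = - 4 O$ ($X{\left(a,O \right)} = 2 \left(-2\right) O = - 4 O$)
$N{\left(C \right)} = C^{3} \left(5 - 4 C\right)$ ($N{\left(C \right)} = \left(5 - 4 C\right) C C^{2} = \left(5 - 4 C\right) C^{3} = C^{3} \left(5 - 4 C\right)$)
$1580 N{\left(1 \right)} = 1580 \cdot 1^{3} \left(5 - 4\right) = 1580 \cdot 1 \left(5 - 4\right) = 1580 \cdot 1 \cdot 1 = 1580 \cdot 1 = 1580$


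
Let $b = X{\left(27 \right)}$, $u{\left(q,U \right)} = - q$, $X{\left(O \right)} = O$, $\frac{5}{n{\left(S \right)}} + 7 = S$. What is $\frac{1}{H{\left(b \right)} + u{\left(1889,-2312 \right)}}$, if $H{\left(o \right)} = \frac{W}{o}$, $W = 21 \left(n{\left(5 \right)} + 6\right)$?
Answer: $- \frac{18}{33953} \approx -0.00053014$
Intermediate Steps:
$n{\left(S \right)} = \frac{5}{-7 + S}$
$W = \frac{147}{2}$ ($W = 21 \left(\frac{5}{-7 + 5} + 6\right) = 21 \left(\frac{5}{-2} + 6\right) = 21 \left(5 \left(- \frac{1}{2}\right) + 6\right) = 21 \left(- \frac{5}{2} + 6\right) = 21 \cdot \frac{7}{2} = \frac{147}{2} \approx 73.5$)
$b = 27$
$H{\left(o \right)} = \frac{147}{2 o}$
$\frac{1}{H{\left(b \right)} + u{\left(1889,-2312 \right)}} = \frac{1}{\frac{147}{2 \cdot 27} - 1889} = \frac{1}{\frac{147}{2} \cdot \frac{1}{27} - 1889} = \frac{1}{\frac{49}{18} - 1889} = \frac{1}{- \frac{33953}{18}} = - \frac{18}{33953}$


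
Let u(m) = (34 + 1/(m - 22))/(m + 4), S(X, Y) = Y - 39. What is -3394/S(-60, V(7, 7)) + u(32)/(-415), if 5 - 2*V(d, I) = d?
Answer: 12676249/149400 ≈ 84.848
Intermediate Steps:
V(d, I) = 5/2 - d/2
S(X, Y) = -39 + Y
u(m) = (34 + 1/(-22 + m))/(4 + m)
-3394/S(-60, V(7, 7)) + u(32)/(-415) = -3394/(-39 + (5/2 - ½*7)) + ((747 - 34*32)/(88 - 1*32² + 18*32))/(-415) = -3394/(-39 + (5/2 - 7/2)) + ((747 - 1088)/(88 - 1*1024 + 576))*(-1/415) = -3394/(-39 - 1) + (-341/(88 - 1024 + 576))*(-1/415) = -3394/(-40) + (-341/(-360))*(-1/415) = -3394*(-1/40) - 1/360*(-341)*(-1/415) = 1697/20 + (341/360)*(-1/415) = 1697/20 - 341/149400 = 12676249/149400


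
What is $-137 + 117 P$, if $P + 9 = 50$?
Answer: $4660$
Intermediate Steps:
$P = 41$ ($P = -9 + 50 = 41$)
$-137 + 117 P = -137 + 117 \cdot 41 = -137 + 4797 = 4660$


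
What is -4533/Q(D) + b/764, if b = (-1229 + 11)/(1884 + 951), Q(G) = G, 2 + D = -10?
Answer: 38961077/103140 ≈ 377.75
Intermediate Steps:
D = -12 (D = -2 - 10 = -12)
b = -58/135 (b = -1218/2835 = -1218*1/2835 = -58/135 ≈ -0.42963)
-4533/Q(D) + b/764 = -4533/(-12) - 58/135/764 = -4533*(-1/12) - 58/135*1/764 = 1511/4 - 29/51570 = 38961077/103140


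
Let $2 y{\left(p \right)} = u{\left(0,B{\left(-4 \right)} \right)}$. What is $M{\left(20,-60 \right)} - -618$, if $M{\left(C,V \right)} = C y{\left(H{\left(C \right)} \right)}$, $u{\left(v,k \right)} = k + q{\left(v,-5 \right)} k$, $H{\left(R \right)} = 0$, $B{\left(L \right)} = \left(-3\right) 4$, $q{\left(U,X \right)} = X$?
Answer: $1098$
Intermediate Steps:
$B{\left(L \right)} = -12$
$u{\left(v,k \right)} = - 4 k$ ($u{\left(v,k \right)} = k - 5 k = - 4 k$)
$y{\left(p \right)} = 24$ ($y{\left(p \right)} = \frac{\left(-4\right) \left(-12\right)}{2} = \frac{1}{2} \cdot 48 = 24$)
$M{\left(C,V \right)} = 24 C$ ($M{\left(C,V \right)} = C 24 = 24 C$)
$M{\left(20,-60 \right)} - -618 = 24 \cdot 20 - -618 = 480 + 618 = 1098$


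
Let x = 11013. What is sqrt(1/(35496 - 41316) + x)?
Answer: sqrt(93259183845)/2910 ≈ 104.94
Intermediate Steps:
sqrt(1/(35496 - 41316) + x) = sqrt(1/(35496 - 41316) + 11013) = sqrt(1/(-5820) + 11013) = sqrt(-1/5820 + 11013) = sqrt(64095659/5820) = sqrt(93259183845)/2910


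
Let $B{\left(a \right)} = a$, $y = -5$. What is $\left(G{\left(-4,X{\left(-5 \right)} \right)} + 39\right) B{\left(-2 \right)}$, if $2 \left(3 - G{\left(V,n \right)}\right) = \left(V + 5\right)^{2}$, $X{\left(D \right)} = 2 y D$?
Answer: $-83$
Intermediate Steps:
$X{\left(D \right)} = - 10 D$ ($X{\left(D \right)} = 2 \left(-5\right) D = - 10 D$)
$G{\left(V,n \right)} = 3 - \frac{\left(5 + V\right)^{2}}{2}$ ($G{\left(V,n \right)} = 3 - \frac{\left(V + 5\right)^{2}}{2} = 3 - \frac{\left(5 + V\right)^{2}}{2}$)
$\left(G{\left(-4,X{\left(-5 \right)} \right)} + 39\right) B{\left(-2 \right)} = \left(\left(3 - \frac{\left(5 - 4\right)^{2}}{2}\right) + 39\right) \left(-2\right) = \left(\left(3 - \frac{1^{2}}{2}\right) + 39\right) \left(-2\right) = \left(\left(3 - \frac{1}{2}\right) + 39\right) \left(-2\right) = \left(\frac{5}{2} + 39\right) \left(-2\right) = \frac{83}{2} \left(-2\right) = -83$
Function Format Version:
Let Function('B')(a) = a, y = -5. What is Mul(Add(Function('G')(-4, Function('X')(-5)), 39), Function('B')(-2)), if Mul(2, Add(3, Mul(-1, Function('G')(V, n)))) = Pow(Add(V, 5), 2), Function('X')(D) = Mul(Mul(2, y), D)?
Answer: -83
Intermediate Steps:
Function('X')(D) = Mul(-10, D) (Function('X')(D) = Mul(Mul(2, -5), D) = Mul(-10, D))
Function('G')(V, n) = Add(3, Mul(Rational(-1, 2), Pow(Add(5, V), 2))) (Function('G')(V, n) = Add(3, Mul(Rational(-1, 2), Pow(Add(V, 5), 2))) = Add(3, Mul(Rational(-1, 2), Pow(Add(5, V), 2))))
Mul(Add(Function('G')(-4, Function('X')(-5)), 39), Function('B')(-2)) = Mul(Add(Add(3, Mul(Rational(-1, 2), Pow(Add(5, -4), 2))), 39), -2) = Mul(Add(Add(3, Mul(Rational(-1, 2), Pow(1, 2))), 39), -2) = Mul(Add(Add(3, Mul(Rational(-1, 2), 1)), 39), -2) = Mul(Add(Add(3, Rational(-1, 2)), 39), -2) = Mul(Add(Rational(5, 2), 39), -2) = Mul(Rational(83, 2), -2) = -83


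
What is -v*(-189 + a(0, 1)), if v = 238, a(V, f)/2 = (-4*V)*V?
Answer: 44982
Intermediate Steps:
a(V, f) = -8*V² (a(V, f) = 2*((-4*V)*V) = 2*(-4*V²) = -8*V²)
-v*(-189 + a(0, 1)) = -238*(-189 - 8*0²) = -238*(-189 - 8*0) = -238*(-189 + 0) = -238*(-189) = -1*(-44982) = 44982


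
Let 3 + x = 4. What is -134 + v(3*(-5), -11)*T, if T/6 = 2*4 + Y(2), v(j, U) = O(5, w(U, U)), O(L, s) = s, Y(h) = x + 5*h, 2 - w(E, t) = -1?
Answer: 208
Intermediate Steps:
x = 1 (x = -3 + 4 = 1)
w(E, t) = 3 (w(E, t) = 2 - 1*(-1) = 2 + 1 = 3)
Y(h) = 1 + 5*h
v(j, U) = 3
T = 114 (T = 6*(2*4 + (1 + 5*2)) = 6*(8 + (1 + 10)) = 6*(8 + 11) = 6*19 = 114)
-134 + v(3*(-5), -11)*T = -134 + 3*114 = -134 + 342 = 208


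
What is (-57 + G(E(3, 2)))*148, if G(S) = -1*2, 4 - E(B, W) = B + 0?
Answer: -8732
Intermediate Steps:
E(B, W) = 4 - B (E(B, W) = 4 - (B + 0) = 4 - B)
G(S) = -2
(-57 + G(E(3, 2)))*148 = (-57 - 2)*148 = -59*148 = -8732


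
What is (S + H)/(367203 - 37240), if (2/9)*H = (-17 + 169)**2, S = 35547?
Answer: 139515/329963 ≈ 0.42282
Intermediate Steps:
H = 103968 (H = 9*(-17 + 169)**2/2 = (9/2)*152**2 = (9/2)*23104 = 103968)
(S + H)/(367203 - 37240) = (35547 + 103968)/(367203 - 37240) = 139515/329963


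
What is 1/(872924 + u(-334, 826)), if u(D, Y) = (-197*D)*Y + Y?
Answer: 1/55222898 ≈ 1.8108e-8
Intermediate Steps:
u(D, Y) = Y - 197*D*Y (u(D, Y) = -197*D*Y + Y = Y - 197*D*Y)
1/(872924 + u(-334, 826)) = 1/(872924 + 826*(1 - 197*(-334))) = 1/(872924 + 826*(1 + 65798)) = 1/(872924 + 826*65799) = 1/(872924 + 54349974) = 1/55222898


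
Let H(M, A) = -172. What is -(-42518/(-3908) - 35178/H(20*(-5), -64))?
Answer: -9049295/42011 ≈ -215.40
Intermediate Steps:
-(-42518/(-3908) - 35178/H(20*(-5), -64)) = -(-42518/(-3908) - 35178/(-172)) = -(-42518*(-1/3908) - 35178*(-1/172)) = -(21259/1954 + 17589/86) = -1*9049295/42011 = -9049295/42011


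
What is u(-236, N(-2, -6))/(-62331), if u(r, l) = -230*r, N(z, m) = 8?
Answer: -54280/62331 ≈ -0.87083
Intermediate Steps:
u(-236, N(-2, -6))/(-62331) = -230*(-236)/(-62331) = 54280*(-1/62331) = -54280/62331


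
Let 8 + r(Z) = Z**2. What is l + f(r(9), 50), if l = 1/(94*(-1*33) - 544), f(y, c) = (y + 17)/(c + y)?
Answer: 109339/149486 ≈ 0.73143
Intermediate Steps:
r(Z) = -8 + Z**2
f(y, c) = (17 + y)/(c + y)
l = -1/3646 (l = 1/(94*(-33) - 544) = 1/(-3102 - 544) = 1/(-3646) = -1/3646 ≈ -0.00027427)
l + f(r(9), 50) = -1/3646 + (17 + (-8 + 9**2))/(50 + (-8 + 9**2)) = -1/3646 + (17 + (-8 + 81))/(50 + (-8 + 81)) = -1/3646 + (17 + 73)/(50 + 73) = -1/3646 + 90/123 = -1/3646 + (1/123)*90 = -1/3646 + 30/41 = 109339/149486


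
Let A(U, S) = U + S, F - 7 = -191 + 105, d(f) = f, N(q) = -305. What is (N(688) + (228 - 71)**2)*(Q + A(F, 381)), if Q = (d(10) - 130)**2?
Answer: 357905488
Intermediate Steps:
F = -79 (F = 7 + (-191 + 105) = 7 - 86 = -79)
Q = 14400 (Q = (10 - 130)**2 = (-120)**2 = 14400)
A(U, S) = S + U
(N(688) + (228 - 71)**2)*(Q + A(F, 381)) = (-305 + (228 - 71)**2)*(14400 + (381 - 79)) = (-305 + 157**2)*(14400 + 302) = (-305 + 24649)*14702 = 24344*14702 = 357905488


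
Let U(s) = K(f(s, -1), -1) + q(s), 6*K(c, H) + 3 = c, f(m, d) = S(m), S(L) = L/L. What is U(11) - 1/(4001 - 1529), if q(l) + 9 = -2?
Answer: -9339/824 ≈ -11.334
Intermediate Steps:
S(L) = 1
f(m, d) = 1
K(c, H) = -½ + c/6
q(l) = -11 (q(l) = -9 - 2 = -11)
U(s) = -34/3 (U(s) = (-½ + (⅙)*1) - 11 = (-½ + ⅙) - 11 = -⅓ - 11 = -34/3)
U(11) - 1/(4001 - 1529) = -34/3 - 1/(4001 - 1529) = -34/3 - 1/2472 = -9339/824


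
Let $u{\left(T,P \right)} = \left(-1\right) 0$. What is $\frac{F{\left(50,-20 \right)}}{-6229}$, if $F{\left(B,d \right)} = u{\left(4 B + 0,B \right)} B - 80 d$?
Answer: $- \frac{1600}{6229} \approx -0.25686$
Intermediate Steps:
$u{\left(T,P \right)} = 0$
$F{\left(B,d \right)} = - 80 d$ ($F{\left(B,d \right)} = 0 B - 80 d = 0 - 80 d = - 80 d$)
$\frac{F{\left(50,-20 \right)}}{-6229} = \frac{\left(-80\right) \left(-20\right)}{-6229} = 1600 \left(- \frac{1}{6229}\right) = - \frac{1600}{6229}$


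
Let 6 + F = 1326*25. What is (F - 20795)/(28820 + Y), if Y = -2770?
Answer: 12349/26050 ≈ 0.47405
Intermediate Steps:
F = 33144 (F = -6 + 1326*25 = -6 + 33150 = 33144)
(F - 20795)/(28820 + Y) = (33144 - 20795)/(28820 - 2770) = 12349/26050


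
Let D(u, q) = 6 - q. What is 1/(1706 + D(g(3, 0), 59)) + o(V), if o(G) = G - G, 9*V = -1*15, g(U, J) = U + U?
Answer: 1/1653 ≈ 0.00060496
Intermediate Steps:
g(U, J) = 2*U
V = -5/3 (V = (-1*15)/9 = (1/9)*(-15) = -5/3 ≈ -1.6667)
o(G) = 0
1/(1706 + D(g(3, 0), 59)) + o(V) = 1/(1706 + (6 - 1*59)) + 0 = 1/(1706 + (6 - 59)) + 0 = 1/(1706 - 53) + 0 = 1/1653 + 0 = 1/1653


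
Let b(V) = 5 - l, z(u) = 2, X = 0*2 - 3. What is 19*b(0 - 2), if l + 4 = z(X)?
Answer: 133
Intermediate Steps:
X = -3 (X = 0 - 3 = -3)
l = -2 (l = -4 + 2 = -2)
b(V) = 7 (b(V) = 5 - 1*(-2) = 5 + 2 = 7)
19*b(0 - 2) = 19*7 = 133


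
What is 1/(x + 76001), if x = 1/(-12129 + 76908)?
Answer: 64779/4923268780 ≈ 1.3158e-5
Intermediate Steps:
x = 1/64779 ≈ 1.5437e-5
1/(x + 76001) = 1/(1/64779 + 76001) = 1/(4923268780/64779) = 64779/4923268780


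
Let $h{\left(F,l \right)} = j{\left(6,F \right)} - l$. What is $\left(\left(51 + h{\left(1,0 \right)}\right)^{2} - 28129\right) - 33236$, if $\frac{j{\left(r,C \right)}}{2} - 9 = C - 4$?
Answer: $-57396$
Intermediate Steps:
$j{\left(r,C \right)} = 10 + 2 C$ ($j{\left(r,C \right)} = 18 + 2 \left(C - 4\right) = 18 + 2 \left(-4 + C\right) = 18 + \left(-8 + 2 C\right) = 10 + 2 C$)
$h{\left(F,l \right)} = 10 - l + 2 F$ ($h{\left(F,l \right)} = \left(10 + 2 F\right) - l = 10 - l + 2 F$)
$\left(\left(51 + h{\left(1,0 \right)}\right)^{2} - 28129\right) - 33236 = \left(\left(51 + \left(10 - 0 + 2 \cdot 1\right)\right)^{2} - 28129\right) - 33236 = \left(\left(51 + \left(10 + 0 + 2\right)\right)^{2} - 28129\right) - 33236 = \left(\left(51 + 12\right)^{2} - 28129\right) - 33236 = \left(63^{2} - 28129\right) - 33236 = \left(3969 - 28129\right) - 33236 = -24160 - 33236 = -57396$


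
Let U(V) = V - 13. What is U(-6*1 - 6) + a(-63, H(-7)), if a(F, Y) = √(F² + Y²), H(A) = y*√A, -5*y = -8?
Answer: -25 + √98777/5 ≈ 37.858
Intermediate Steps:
y = 8/5 (y = -⅕*(-8) = 8/5 ≈ 1.6000)
U(V) = -13 + V
H(A) = 8*√A/5
U(-6*1 - 6) + a(-63, H(-7)) = (-13 + (-6*1 - 6)) + √((-63)² + (8*√(-7)/5)²) = (-13 + (-6 - 6)) + √(3969 + (8*(I*√7)/5)²) = (-13 - 12) + √(3969 + (8*I*√7/5)²) = -25 + √(3969 - 448/25) = -25 + √(98777/25) = -25 + √98777/5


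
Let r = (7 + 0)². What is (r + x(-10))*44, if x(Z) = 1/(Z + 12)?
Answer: 2178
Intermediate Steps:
x(Z) = 1/(12 + Z)
r = 49 (r = 7² = 49)
(r + x(-10))*44 = (49 + 1/(12 - 10))*44 = (49 + 1/2)*44 = (49 + ½)*44 = (99/2)*44 = 2178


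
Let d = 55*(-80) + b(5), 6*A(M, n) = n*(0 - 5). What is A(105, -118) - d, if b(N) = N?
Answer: 13480/3 ≈ 4493.3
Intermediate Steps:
A(M, n) = -5*n/6 (A(M, n) = (n*(0 - 5))/6 = (n*(-5))/6 = (-5*n)/6 = -5*n/6)
d = -4395 (d = 55*(-80) + 5 = -4400 + 5 = -4395)
A(105, -118) - d = -⅚*(-118) - 1*(-4395) = 295/3 + 4395 = 13480/3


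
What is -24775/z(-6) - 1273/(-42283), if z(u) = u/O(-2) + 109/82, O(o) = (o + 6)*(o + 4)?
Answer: -34359987273/803377 ≈ -42769.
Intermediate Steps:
O(o) = (4 + o)*(6 + o) (O(o) = (6 + o)*(4 + o) = (4 + o)*(6 + o))
z(u) = 109/82 + u/8 (z(u) = u/(24 + (-2)**2 + 10*(-2)) + 109/82 = u/(24 + 4 - 20) + 109*(1/82) = u/8 + 109/82 = 109/82 + u/8)
-24775/z(-6) - 1273/(-42283) = -24775/(109/82 + (1/8)*(-6)) - 1273/(-42283) = -24775/(109/82 - 3/4) - 1273*(-1/42283) = -24775/95/164 + 1273/42283 = -24775*164/95 + 1273/42283 = -812620/19 + 1273/42283 = -34359987273/803377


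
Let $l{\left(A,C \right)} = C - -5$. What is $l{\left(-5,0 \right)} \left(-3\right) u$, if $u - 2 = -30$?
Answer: $420$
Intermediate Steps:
$u = -28$ ($u = 2 - 30 = -28$)
$l{\left(A,C \right)} = 5 + C$ ($l{\left(A,C \right)} = C + 5 = 5 + C$)
$l{\left(-5,0 \right)} \left(-3\right) u = \left(5 + 0\right) \left(-3\right) \left(-28\right) = 5 \left(-3\right) \left(-28\right) = \left(-15\right) \left(-28\right) = 420$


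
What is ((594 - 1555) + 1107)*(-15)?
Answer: -2190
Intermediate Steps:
((594 - 1555) + 1107)*(-15) = (-961 + 1107)*(-15) = 146*(-15) = -2190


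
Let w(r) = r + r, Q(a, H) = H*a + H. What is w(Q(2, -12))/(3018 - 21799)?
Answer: 72/18781 ≈ 0.0038337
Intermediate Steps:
Q(a, H) = H + H*a
w(r) = 2*r
w(Q(2, -12))/(3018 - 21799) = (2*(-12*(1 + 2)))/(3018 - 21799) = (2*(-12*3))/(-18781) = (2*(-36))*(-1/18781) = -72*(-1/18781) = 72/18781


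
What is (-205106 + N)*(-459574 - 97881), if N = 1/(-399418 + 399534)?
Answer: 13263133809225/116 ≈ 1.1434e+11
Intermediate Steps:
N = 1/116 ≈ 0.0086207
(-205106 + N)*(-459574 - 97881) = (-205106 + 1/116)*(-459574 - 97881) = -23792295/116*(-557455) = 13263133809225/116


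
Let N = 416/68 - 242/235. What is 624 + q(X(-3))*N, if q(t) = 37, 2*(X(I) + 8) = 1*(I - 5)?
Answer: 3244942/3995 ≈ 812.25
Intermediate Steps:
X(I) = -21/2 + I/2 (X(I) = -8 + (1*(I - 5))/2 = -8 + (1*(-5 + I))/2 = -8 + (-5 + I)/2 = -8 + (-5/2 + I/2) = -21/2 + I/2)
N = 20326/3995 (N = 416*(1/68) - 242*1/235 = 104/17 - 242/235 = 20326/3995 ≈ 5.0879)
624 + q(X(-3))*N = 624 + 37*(20326/3995) = 624 + 752062/3995 = 3244942/3995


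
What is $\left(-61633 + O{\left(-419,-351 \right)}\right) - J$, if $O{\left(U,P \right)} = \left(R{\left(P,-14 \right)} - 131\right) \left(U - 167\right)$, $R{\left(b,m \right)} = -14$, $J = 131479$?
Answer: $-108142$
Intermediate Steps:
$O{\left(U,P \right)} = 24215 - 145 U$ ($O{\left(U,P \right)} = \left(-14 - 131\right) \left(U - 167\right) = - 145 \left(-167 + U\right) = 24215 - 145 U$)
$\left(-61633 + O{\left(-419,-351 \right)}\right) - J = \left(-61633 + \left(24215 - -60755\right)\right) - 131479 = \left(-61633 + \left(24215 + 60755\right)\right) - 131479 = \left(-61633 + 84970\right) - 131479 = 23337 - 131479 = -108142$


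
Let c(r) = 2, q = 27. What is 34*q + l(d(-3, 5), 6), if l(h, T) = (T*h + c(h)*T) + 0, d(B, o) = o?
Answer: 960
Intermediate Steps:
l(h, T) = 2*T + T*h (l(h, T) = (T*h + 2*T) + 0 = (2*T + T*h) + 0 = 2*T + T*h)
34*q + l(d(-3, 5), 6) = 34*27 + 6*(2 + 5) = 918 + 6*7 = 918 + 42 = 960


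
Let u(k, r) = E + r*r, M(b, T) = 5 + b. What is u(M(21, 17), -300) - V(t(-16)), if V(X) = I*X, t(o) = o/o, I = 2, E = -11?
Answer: 89987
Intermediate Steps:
t(o) = 1
u(k, r) = -11 + r² (u(k, r) = -11 + r*r = -11 + r²)
V(X) = 2*X
u(M(21, 17), -300) - V(t(-16)) = (-11 + (-300)²) - 2 = (-11 + 90000) - 1*2 = 89989 - 2 = 89987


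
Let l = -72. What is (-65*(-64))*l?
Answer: -299520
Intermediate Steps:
(-65*(-64))*l = -65*(-64)*(-72) = 4160*(-72) = -299520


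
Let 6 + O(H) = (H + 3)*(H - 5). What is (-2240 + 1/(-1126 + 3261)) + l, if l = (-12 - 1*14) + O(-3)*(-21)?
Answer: -4568899/2135 ≈ -2140.0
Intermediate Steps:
O(H) = -6 + (-5 + H)*(3 + H) (O(H) = -6 + (H + 3)*(H - 5) = -6 + (3 + H)*(-5 + H) = -6 + (-5 + H)*(3 + H))
l = 100 (l = (-12 - 1*14) + (-21 + (-3)² - 2*(-3))*(-21) = (-12 - 14) + (-21 + 9 + 6)*(-21) = -26 - 6*(-21) = -26 + 126 = 100)
(-2240 + 1/(-1126 + 3261)) + l = (-2240 + 1/(-1126 + 3261)) + 100 = (-2240 + 1/2135) + 100 = -4782399/2135 + 100 = -4568899/2135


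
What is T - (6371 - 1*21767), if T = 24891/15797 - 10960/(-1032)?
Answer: 31399021777/2037813 ≈ 15408.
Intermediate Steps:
T = 24852829/2037813 (T = 24891*(1/15797) - 10960*(-1/1032) = 24891/15797 + 1370/129 = 24852829/2037813 ≈ 12.196)
T - (6371 - 1*21767) = 24852829/2037813 - (6371 - 1*21767) = 24852829/2037813 - (6371 - 21767) = 24852829/2037813 - 1*(-15396) = 24852829/2037813 + 15396 = 31399021777/2037813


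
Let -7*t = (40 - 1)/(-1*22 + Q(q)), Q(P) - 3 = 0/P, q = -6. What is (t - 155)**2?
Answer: 423371776/17689 ≈ 23934.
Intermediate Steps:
Q(P) = 3 (Q(P) = 3 + 0/P = 3 + 0 = 3)
t = 39/133 (t = -(40 - 1)/(7*(-1*22 + 3)) = -39/(7*(-22 + 3)) = -39/(7*(-19)) = -39*(-1)/(7*19) = -1/7*(-39/19) = 39/133 ≈ 0.29323)
(t - 155)**2 = (39/133 - 155)**2 = (-20576/133)**2 = 423371776/17689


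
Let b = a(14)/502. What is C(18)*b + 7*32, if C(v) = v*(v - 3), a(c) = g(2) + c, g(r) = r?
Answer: 58384/251 ≈ 232.61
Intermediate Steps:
a(c) = 2 + c
C(v) = v*(-3 + v)
b = 8/251 (b = (2 + 14)/502 = 16*(1/502) = 8/251 ≈ 0.031873)
C(18)*b + 7*32 = (18*(-3 + 18))*(8/251) + 7*32 = (18*15)*(8/251) + 224 = 270*(8/251) + 224 = 2160/251 + 224 = 58384/251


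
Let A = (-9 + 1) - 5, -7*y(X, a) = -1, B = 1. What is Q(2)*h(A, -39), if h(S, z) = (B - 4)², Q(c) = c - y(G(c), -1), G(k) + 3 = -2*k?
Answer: 117/7 ≈ 16.714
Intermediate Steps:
G(k) = -3 - 2*k
y(X, a) = ⅐ (y(X, a) = -⅐*(-1) = ⅐)
Q(c) = -⅐ + c (Q(c) = c - 1*⅐ = c - ⅐ = -⅐ + c)
A = -13 (A = -8 - 5 = -13)
h(S, z) = 9 (h(S, z) = (1 - 4)² = (-3)² = 9)
Q(2)*h(A, -39) = (-⅐ + 2)*9 = (13/7)*9 = 117/7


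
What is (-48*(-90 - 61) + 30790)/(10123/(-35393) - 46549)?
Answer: -5061199/6193680 ≈ -0.81716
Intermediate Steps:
(-48*(-90 - 61) + 30790)/(10123/(-35393) - 46549) = (-48*(-151) + 30790)/(10123*(-1/35393) - 46549) = (7248 + 30790)/(-10123/35393 - 46549) = 38038/(-1647518880/35393) = 38038*(-35393/1647518880) = -5061199/6193680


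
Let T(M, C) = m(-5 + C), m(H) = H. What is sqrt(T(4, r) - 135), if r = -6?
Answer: I*sqrt(146) ≈ 12.083*I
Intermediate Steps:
T(M, C) = -5 + C
sqrt(T(4, r) - 135) = sqrt((-5 - 6) - 135) = sqrt(-11 - 135) = sqrt(-146) = I*sqrt(146)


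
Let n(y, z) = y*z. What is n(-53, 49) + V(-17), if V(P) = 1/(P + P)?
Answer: -88299/34 ≈ -2597.0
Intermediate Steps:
V(P) = 1/(2*P)
n(-53, 49) + V(-17) = -53*49 + (½)/(-17) = -2597 + (½)*(-1/17) = -2597 - 1/34 = -88299/34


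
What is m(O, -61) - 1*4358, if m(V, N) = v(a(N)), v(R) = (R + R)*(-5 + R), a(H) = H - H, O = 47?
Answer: -4358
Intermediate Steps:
a(H) = 0
v(R) = 2*R*(-5 + R) (v(R) = (2*R)*(-5 + R) = 2*R*(-5 + R))
m(V, N) = 0 (m(V, N) = 2*0*(-5 + 0) = 2*0*(-5) = 0)
m(O, -61) - 1*4358 = 0 - 1*4358 = 0 - 4358 = -4358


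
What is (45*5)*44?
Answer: 9900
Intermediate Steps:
(45*5)*44 = 225*44 = 9900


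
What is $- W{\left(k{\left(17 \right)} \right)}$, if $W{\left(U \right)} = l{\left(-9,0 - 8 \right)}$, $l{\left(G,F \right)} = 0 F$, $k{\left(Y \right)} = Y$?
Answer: $0$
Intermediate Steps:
$l{\left(G,F \right)} = 0$
$W{\left(U \right)} = 0$
$- W{\left(k{\left(17 \right)} \right)} = \left(-1\right) 0 = 0$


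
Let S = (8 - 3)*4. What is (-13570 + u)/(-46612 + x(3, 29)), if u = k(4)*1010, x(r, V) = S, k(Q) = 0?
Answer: 6785/23296 ≈ 0.29125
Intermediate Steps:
S = 20 (S = 5*4 = 20)
x(r, V) = 20
u = 0 (u = 0*1010 = 0)
(-13570 + u)/(-46612 + x(3, 29)) = (-13570 + 0)/(-46612 + 20) = -13570/(-46592) = -13570*(-1/46592) = 6785/23296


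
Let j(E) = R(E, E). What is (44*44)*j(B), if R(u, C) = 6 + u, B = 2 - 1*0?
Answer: 15488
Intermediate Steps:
B = 2 (B = 2 + 0 = 2)
j(E) = 6 + E
(44*44)*j(B) = (44*44)*(6 + 2) = 1936*8 = 15488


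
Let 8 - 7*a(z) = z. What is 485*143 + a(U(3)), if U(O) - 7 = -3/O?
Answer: 485487/7 ≈ 69355.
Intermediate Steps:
U(O) = 7 - 3/O
a(z) = 8/7 - z/7
485*143 + a(U(3)) = 485*143 + (8/7 - (7 - 3/3)/7) = 69355 + (8/7 - (7 - 3*⅓)/7) = 69355 + (8/7 - (7 - 1)/7) = 69355 + (8/7 - ⅐*6) = 69355 + (8/7 - 6/7) = 69355 + 2/7 = 485487/7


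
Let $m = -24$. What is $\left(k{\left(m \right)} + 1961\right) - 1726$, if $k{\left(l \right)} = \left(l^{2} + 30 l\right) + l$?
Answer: $67$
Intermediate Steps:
$k{\left(l \right)} = l^{2} + 31 l$
$\left(k{\left(m \right)} + 1961\right) - 1726 = \left(- 24 \left(31 - 24\right) + 1961\right) - 1726 = \left(\left(-24\right) 7 + 1961\right) - 1726 = \left(-168 + 1961\right) - 1726 = 1793 - 1726 = 67$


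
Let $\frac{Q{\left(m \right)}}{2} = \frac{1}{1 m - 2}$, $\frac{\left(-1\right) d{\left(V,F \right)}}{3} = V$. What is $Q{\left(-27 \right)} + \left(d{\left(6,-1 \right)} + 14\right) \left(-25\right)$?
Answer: $\frac{2898}{29} \approx 99.931$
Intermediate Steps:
$d{\left(V,F \right)} = - 3 V$
$Q{\left(m \right)} = \frac{2}{-2 + m}$ ($Q{\left(m \right)} = \frac{2}{1 m - 2} = \frac{2}{m - 2} = \frac{2}{-2 + m}$)
$Q{\left(-27 \right)} + \left(d{\left(6,-1 \right)} + 14\right) \left(-25\right) = \frac{2}{-2 - 27} + \left(\left(-3\right) 6 + 14\right) \left(-25\right) = \frac{2}{-29} + \left(-18 + 14\right) \left(-25\right) = 2 \left(- \frac{1}{29}\right) - -100 = - \frac{2}{29} + 100 = \frac{2898}{29}$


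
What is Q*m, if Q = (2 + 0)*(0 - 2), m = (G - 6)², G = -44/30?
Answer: -50176/225 ≈ -223.00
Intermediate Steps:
G = -22/15 (G = -44*1/30 = -22/15 ≈ -1.4667)
m = 12544/225 (m = (-22/15 - 6)² = (-112/15)² = 12544/225 ≈ 55.751)
Q = -4 (Q = 2*(-2) = -4)
Q*m = -4*12544/225 = -50176/225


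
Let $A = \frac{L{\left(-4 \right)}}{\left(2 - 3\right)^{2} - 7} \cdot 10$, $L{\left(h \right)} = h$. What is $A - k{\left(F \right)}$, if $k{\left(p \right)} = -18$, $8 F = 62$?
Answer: $\frac{74}{3} \approx 24.667$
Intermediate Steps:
$F = \frac{31}{4}$ ($F = \frac{1}{8} \cdot 62 = \frac{31}{4} \approx 7.75$)
$A = \frac{20}{3}$ ($A = - \frac{4}{\left(2 - 3\right)^{2} - 7} \cdot 10 = - \frac{4}{\left(-1\right)^{2} - 7} \cdot 10 = - \frac{4}{1 - 7} \cdot 10 = - \frac{4}{-6} \cdot 10 = \left(-4\right) \left(- \frac{1}{6}\right) 10 = \frac{2}{3} \cdot 10 = \frac{20}{3} \approx 6.6667$)
$A - k{\left(F \right)} = \frac{20}{3} - -18 = \frac{20}{3} + 18 = \frac{74}{3}$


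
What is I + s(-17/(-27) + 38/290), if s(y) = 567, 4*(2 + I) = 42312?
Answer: 11143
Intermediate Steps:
I = 10576 (I = -2 + (¼)*42312 = -2 + 10578 = 10576)
I + s(-17/(-27) + 38/290) = 10576 + 567 = 11143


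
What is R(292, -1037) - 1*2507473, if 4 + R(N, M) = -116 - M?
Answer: -2506556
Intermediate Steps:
R(N, M) = -120 - M (R(N, M) = -4 + (-116 - M) = -120 - M)
R(292, -1037) - 1*2507473 = (-120 - 1*(-1037)) - 1*2507473 = (-120 + 1037) - 2507473 = 917 - 2507473 = -2506556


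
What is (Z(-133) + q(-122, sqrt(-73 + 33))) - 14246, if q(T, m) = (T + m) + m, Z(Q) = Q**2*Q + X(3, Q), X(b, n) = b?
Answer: -2367002 + 4*I*sqrt(10) ≈ -2.367e+6 + 12.649*I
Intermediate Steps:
Z(Q) = 3 + Q**3 (Z(Q) = Q**2*Q + 3 = Q**3 + 3 = 3 + Q**3)
q(T, m) = T + 2*m
(Z(-133) + q(-122, sqrt(-73 + 33))) - 14246 = ((3 + (-133)**3) + (-122 + 2*sqrt(-73 + 33))) - 14246 = ((3 - 2352637) + (-122 + 2*sqrt(-40))) - 14246 = (-2352634 + (-122 + 2*(2*I*sqrt(10)))) - 14246 = (-2352634 + (-122 + 4*I*sqrt(10))) - 14246 = (-2352756 + 4*I*sqrt(10)) - 14246 = -2367002 + 4*I*sqrt(10)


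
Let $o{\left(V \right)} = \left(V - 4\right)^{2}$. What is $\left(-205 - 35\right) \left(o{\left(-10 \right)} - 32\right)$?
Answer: $-39360$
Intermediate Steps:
$o{\left(V \right)} = \left(-4 + V\right)^{2}$
$\left(-205 - 35\right) \left(o{\left(-10 \right)} - 32\right) = \left(-205 - 35\right) \left(\left(-4 - 10\right)^{2} - 32\right) = - 240 \left(\left(-14\right)^{2} - 32\right) = - 240 \left(196 - 32\right) = \left(-240\right) 164 = -39360$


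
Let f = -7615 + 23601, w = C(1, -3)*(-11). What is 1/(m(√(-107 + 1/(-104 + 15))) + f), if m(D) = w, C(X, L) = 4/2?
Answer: 1/15964 ≈ 6.2641e-5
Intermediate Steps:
C(X, L) = 2 (C(X, L) = 4*(½) = 2)
w = -22 (w = 2*(-11) = -22)
m(D) = -22
f = 15986
1/(m(√(-107 + 1/(-104 + 15))) + f) = 1/(-22 + 15986) = 1/15964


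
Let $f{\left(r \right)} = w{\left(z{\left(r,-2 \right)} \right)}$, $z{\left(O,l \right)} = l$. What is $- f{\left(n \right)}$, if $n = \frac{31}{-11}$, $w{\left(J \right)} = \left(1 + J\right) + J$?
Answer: $3$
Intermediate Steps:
$w{\left(J \right)} = 1 + 2 J$
$n = - \frac{31}{11}$ ($n = 31 \left(- \frac{1}{11}\right) = - \frac{31}{11} \approx -2.8182$)
$f{\left(r \right)} = -3$ ($f{\left(r \right)} = 1 + 2 \left(-2\right) = 1 - 4 = -3$)
$- f{\left(n \right)} = \left(-1\right) \left(-3\right) = 3$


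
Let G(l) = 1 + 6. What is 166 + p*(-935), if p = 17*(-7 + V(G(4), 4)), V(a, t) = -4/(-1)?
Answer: 47851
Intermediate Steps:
G(l) = 7
V(a, t) = 4 (V(a, t) = -4*(-1) = 4)
p = -51 (p = 17*(-7 + 4) = 17*(-3) = -51)
166 + p*(-935) = 166 - 51*(-935) = 166 + 47685 = 47851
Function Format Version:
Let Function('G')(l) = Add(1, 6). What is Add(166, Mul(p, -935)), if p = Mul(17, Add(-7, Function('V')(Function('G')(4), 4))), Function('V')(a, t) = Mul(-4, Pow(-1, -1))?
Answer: 47851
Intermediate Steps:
Function('G')(l) = 7
Function('V')(a, t) = 4 (Function('V')(a, t) = Mul(-4, -1) = 4)
p = -51 (p = Mul(17, Add(-7, 4)) = Mul(17, -3) = -51)
Add(166, Mul(p, -935)) = Add(166, Mul(-51, -935)) = Add(166, 47685) = 47851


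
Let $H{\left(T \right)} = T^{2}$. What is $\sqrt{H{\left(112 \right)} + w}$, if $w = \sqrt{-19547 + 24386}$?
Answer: $\sqrt{12544 + \sqrt{4839}} \approx 112.31$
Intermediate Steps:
$w = \sqrt{4839} \approx 69.563$
$\sqrt{H{\left(112 \right)} + w} = \sqrt{112^{2} + \sqrt{4839}} = \sqrt{12544 + \sqrt{4839}}$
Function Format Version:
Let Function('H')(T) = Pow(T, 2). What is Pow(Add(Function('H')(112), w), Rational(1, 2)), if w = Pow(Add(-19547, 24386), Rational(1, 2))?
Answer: Pow(Add(12544, Pow(4839, Rational(1, 2))), Rational(1, 2)) ≈ 112.31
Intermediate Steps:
w = Pow(4839, Rational(1, 2)) ≈ 69.563
Pow(Add(Function('H')(112), w), Rational(1, 2)) = Pow(Add(Pow(112, 2), Pow(4839, Rational(1, 2))), Rational(1, 2)) = Pow(Add(12544, Pow(4839, Rational(1, 2))), Rational(1, 2))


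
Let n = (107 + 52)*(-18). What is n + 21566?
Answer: 18704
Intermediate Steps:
n = -2862 (n = 159*(-18) = -2862)
n + 21566 = -2862 + 21566 = 18704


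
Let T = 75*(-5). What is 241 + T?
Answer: -134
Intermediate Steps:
T = -375
241 + T = 241 - 375 = -134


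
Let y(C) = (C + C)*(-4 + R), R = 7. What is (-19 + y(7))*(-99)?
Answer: -2277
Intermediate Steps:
y(C) = 6*C (y(C) = (C + C)*(-4 + 7) = (2*C)*3 = 6*C)
(-19 + y(7))*(-99) = (-19 + 6*7)*(-99) = (-19 + 42)*(-99) = 23*(-99) = -2277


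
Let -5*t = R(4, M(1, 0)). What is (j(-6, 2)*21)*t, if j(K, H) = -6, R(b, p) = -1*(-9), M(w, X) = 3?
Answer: 1134/5 ≈ 226.80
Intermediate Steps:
R(b, p) = 9
t = -9/5 (t = -1/5*9 = -9/5 ≈ -1.8000)
(j(-6, 2)*21)*t = -6*21*(-9/5) = -126*(-9/5) = 1134/5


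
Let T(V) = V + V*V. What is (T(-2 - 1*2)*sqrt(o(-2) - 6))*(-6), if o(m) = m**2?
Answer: -72*I*sqrt(2) ≈ -101.82*I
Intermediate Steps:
T(V) = V + V**2
(T(-2 - 1*2)*sqrt(o(-2) - 6))*(-6) = (((-2 - 1*2)*(1 + (-2 - 1*2)))*sqrt((-2)**2 - 6))*(-6) = (((-2 - 2)*(1 + (-2 - 2)))*sqrt(4 - 6))*(-6) = ((-4*(1 - 4))*sqrt(-2))*(-6) = ((-4*(-3))*(I*sqrt(2)))*(-6) = (12*(I*sqrt(2)))*(-6) = (12*I*sqrt(2))*(-6) = -72*I*sqrt(2)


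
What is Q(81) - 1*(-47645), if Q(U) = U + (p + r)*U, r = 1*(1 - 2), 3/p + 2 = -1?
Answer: 47564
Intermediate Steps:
p = -1 (p = 3/(-2 - 1) = 3/(-3) = 3*(-⅓) = -1)
r = -1 (r = 1*(-1) = -1)
Q(U) = -U (Q(U) = U + (-1 - 1)*U = U - 2*U = -U)
Q(81) - 1*(-47645) = -1*81 - 1*(-47645) = -81 + 47645 = 47564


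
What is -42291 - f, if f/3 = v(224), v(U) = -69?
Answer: -42084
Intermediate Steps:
f = -207 (f = 3*(-69) = -207)
-42291 - f = -42291 - 1*(-207) = -42291 + 207 = -42084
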